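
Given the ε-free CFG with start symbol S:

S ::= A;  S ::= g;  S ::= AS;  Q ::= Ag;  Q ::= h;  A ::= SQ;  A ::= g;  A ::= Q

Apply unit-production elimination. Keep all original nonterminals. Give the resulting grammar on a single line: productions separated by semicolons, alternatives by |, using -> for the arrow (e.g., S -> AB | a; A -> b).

Unit productions: A->Q, S->A.
Unit pairs (A ⇒* B via units): (A,Q), (S,A), (S,Q).
S: inherits non-unit rules of {A, Q, S} → AS | Ag | SQ | g | h.
A: inherits non-unit rules of {A, Q} → Ag | SQ | g | h.
Q: inherits non-unit rules of {Q} → Ag | h.

S -> g | h | AS | Ag | SQ; A -> g | h | Ag | SQ; Q -> h | Ag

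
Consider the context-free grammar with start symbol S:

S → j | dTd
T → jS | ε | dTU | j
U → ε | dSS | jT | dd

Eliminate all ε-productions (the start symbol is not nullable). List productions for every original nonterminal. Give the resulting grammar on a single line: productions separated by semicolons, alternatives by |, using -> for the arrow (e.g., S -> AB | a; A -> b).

Nullable set: {T, U}.
S -> dTd: T nullable, giving dTd | dd.
Drop T -> ε.
T -> dTU: T, U nullable, giving d | dT | dTU | dU.
Drop U -> ε.
U -> jT: T nullable, giving j | jT.
Unchanged (no nullable symbols): S -> j; T -> j; T -> jS; U -> dSS; U -> dd.

S -> j | dd | dTd; T -> d | j | dT | dU | jS | dTU; U -> j | dd | jT | dSS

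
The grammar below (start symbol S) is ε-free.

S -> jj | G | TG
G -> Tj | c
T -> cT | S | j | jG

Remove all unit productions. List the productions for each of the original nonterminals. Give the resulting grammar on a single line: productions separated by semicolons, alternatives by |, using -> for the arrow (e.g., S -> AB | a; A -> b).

Unit productions: S->G, T->S.
Unit pairs (A ⇒* B via units): (S,G), (T,G), (T,S).
S: inherits non-unit rules of {G, S} → TG | Tj | c | jj.
G: inherits non-unit rules of {G} → Tj | c.
T: inherits non-unit rules of {G, S, T} → TG | Tj | c | cT | j | jG | jj.

S -> c | TG | Tj | jj; G -> c | Tj; T -> c | j | TG | Tj | cT | jG | jj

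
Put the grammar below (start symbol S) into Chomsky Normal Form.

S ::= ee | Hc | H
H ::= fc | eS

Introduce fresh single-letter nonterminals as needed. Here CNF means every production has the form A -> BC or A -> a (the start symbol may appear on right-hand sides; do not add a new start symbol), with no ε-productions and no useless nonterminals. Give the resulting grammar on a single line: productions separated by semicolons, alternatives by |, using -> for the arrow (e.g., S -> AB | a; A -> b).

S -> AA | AS | BC | HC; A -> e; B -> f; C -> c; H -> AS | BC

No ε-productions.
After unit-elimination: S -> Hc | eS | ee | fc; H -> eS | fc.
TERM: introduce C -> c, A -> e, B -> f and substitute in every rule of length ≥2.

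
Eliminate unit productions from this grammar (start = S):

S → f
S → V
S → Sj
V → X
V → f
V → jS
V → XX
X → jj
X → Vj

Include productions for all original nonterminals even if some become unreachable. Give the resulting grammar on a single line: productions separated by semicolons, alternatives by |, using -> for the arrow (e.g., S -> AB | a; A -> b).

S -> f | Sj | Vj | XX | jS | jj; V -> f | Vj | XX | jS | jj; X -> Vj | jj

Unit productions: S->V, V->X.
Unit pairs (A ⇒* B via units): (S,V), (S,X), (V,X).
S: inherits non-unit rules of {S, V, X} → Sj | Vj | XX | f | jS | jj.
V: inherits non-unit rules of {V, X} → Vj | XX | f | jS | jj.
X: inherits non-unit rules of {X} → Vj | jj.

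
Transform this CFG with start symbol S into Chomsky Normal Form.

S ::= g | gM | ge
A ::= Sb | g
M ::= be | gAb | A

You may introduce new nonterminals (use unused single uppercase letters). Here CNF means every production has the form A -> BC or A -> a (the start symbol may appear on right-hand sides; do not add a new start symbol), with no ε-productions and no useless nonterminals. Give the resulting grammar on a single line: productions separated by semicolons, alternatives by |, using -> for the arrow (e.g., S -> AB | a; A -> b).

No ε-productions.
After unit-elimination: S -> g | gM | ge; A -> g | Sb; M -> g | Sb | be | gAb.
TERM: introduce B -> b, C -> e, D -> g and substitute in every rule of length ≥2.
BIN: M -> DAB becomes M -> DE, E -> AB.

S -> g | DC | DM; A -> g | SB; B -> b; C -> e; D -> g; E -> AB; M -> g | BC | DE | SB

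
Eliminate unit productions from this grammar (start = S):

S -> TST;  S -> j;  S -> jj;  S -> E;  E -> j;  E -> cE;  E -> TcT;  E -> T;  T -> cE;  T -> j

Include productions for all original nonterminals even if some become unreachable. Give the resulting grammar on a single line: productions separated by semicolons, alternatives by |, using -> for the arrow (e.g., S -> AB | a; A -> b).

S -> j | cE | jj | TST | TcT; E -> j | cE | TcT; T -> j | cE

Unit productions: E->T, S->E.
Unit pairs (A ⇒* B via units): (E,T), (S,E), (S,T).
S: inherits non-unit rules of {E, S, T} → TST | TcT | cE | j | jj.
E: inherits non-unit rules of {E, T} → TcT | cE | j.
T: inherits non-unit rules of {T} → cE | j.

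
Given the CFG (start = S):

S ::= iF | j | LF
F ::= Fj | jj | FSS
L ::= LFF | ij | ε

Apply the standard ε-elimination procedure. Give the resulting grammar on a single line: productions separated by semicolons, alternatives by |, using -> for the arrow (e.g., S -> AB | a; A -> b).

Nullable set: {L}.
S -> LF: L nullable, giving F | LF.
Drop L -> ε.
L -> LFF: L nullable, giving FF | LFF.
Unchanged (no nullable symbols): S -> iF; S -> j; F -> FSS; F -> Fj; F -> jj; L -> ij.

S -> F | j | LF | iF; F -> Fj | jj | FSS; L -> FF | ij | LFF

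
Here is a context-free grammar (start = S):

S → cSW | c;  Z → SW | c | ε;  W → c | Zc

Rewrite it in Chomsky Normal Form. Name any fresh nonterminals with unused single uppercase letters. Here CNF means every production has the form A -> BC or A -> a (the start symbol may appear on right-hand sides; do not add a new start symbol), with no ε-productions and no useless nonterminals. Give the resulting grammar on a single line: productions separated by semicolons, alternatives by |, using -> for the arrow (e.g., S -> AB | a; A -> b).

Nullable: {Z}; after ε-elimination: S -> c | cSW; W -> c | Zc; Z -> c | SW.
No unit productions to eliminate.
TERM: introduce A -> c and substitute in every rule of length ≥2.
BIN: S -> ASW becomes S -> AB, B -> SW.

S -> c | AB; A -> c; B -> SW; W -> c | ZA; Z -> c | SW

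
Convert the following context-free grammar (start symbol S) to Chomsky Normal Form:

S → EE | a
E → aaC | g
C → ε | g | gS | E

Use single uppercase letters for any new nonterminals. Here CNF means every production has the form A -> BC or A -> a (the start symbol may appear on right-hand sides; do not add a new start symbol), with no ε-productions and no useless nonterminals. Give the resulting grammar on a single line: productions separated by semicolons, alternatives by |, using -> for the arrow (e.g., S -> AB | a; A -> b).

Nullable: {C}; after ε-elimination: S -> a | EE; C -> E | g | gS; E -> g | aa | aaC.
After unit-elimination: S -> a | EE; C -> g | aa | gS | aaC; E -> g | aa | aaC.
TERM: introduce A -> a, B -> g and substitute in every rule of length ≥2.
BIN: C -> AAC becomes C -> AD, D -> AC; E -> AAC becomes E -> AF, F -> AC.

S -> a | EE; A -> a; B -> g; C -> g | AA | AD | BS; D -> AC; E -> g | AA | AF; F -> AC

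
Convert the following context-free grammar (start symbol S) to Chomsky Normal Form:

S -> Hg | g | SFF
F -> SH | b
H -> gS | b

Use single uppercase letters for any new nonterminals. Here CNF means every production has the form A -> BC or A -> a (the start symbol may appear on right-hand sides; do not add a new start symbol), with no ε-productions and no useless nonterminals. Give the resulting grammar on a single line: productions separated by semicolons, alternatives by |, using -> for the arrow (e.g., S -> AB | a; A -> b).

No ε-productions.
No unit productions to eliminate.
TERM: introduce A -> g and substitute in every rule of length ≥2.
BIN: S -> SFF becomes S -> SB, B -> FF.

S -> g | HA | SB; A -> g; B -> FF; F -> b | SH; H -> b | AS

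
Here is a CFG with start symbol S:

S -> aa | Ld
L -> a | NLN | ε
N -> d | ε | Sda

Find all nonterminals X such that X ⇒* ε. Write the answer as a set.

{L, N}

Directly nullable (have an ε-rule): {L, N}.
Not nullable: S — each has a terminal in every rule's right-hand side or depends on a non-nullable symbol.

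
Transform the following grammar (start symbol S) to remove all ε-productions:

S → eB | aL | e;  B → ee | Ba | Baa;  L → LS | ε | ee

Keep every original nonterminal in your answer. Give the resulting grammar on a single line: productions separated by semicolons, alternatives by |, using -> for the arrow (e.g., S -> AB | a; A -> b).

Nullable set: {L}.
S -> aL: L nullable, giving a | aL.
Drop L -> ε.
L -> LS: L nullable, giving LS | S.
Unchanged (no nullable symbols): S -> e; S -> eB; B -> Ba; B -> Baa; B -> ee; L -> ee.

S -> a | e | aL | eB; B -> Ba | ee | Baa; L -> S | LS | ee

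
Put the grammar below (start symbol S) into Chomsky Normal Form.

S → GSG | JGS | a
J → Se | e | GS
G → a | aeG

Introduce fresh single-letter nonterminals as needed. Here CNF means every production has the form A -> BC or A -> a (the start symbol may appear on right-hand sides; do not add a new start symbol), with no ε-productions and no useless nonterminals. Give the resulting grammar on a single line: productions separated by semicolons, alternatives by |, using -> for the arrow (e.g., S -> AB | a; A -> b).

No ε-productions.
No unit productions to eliminate.
TERM: introduce A -> a, B -> e and substitute in every rule of length ≥2.
BIN: G -> ABG becomes G -> AC, C -> BG; S -> GSG becomes S -> GD, D -> SG; S -> JGS becomes S -> JE, E -> GS.

S -> a | GD | JE; A -> a; B -> e; C -> BG; D -> SG; E -> GS; G -> a | AC; J -> e | GS | SB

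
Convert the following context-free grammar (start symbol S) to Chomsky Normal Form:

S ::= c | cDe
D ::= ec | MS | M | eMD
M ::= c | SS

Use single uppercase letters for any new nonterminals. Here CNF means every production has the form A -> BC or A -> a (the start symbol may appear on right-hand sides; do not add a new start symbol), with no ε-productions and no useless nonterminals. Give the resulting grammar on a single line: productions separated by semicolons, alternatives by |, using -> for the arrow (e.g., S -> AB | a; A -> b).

No ε-productions.
After unit-elimination: S -> c | cDe; D -> c | MS | SS | ec | eMD; M -> c | SS.
TERM: introduce B -> c, A -> e and substitute in every rule of length ≥2.
BIN: D -> AMD becomes D -> AC, C -> MD; S -> BDA becomes S -> BE, E -> DA.

S -> c | BE; A -> e; B -> c; C -> MD; D -> c | AB | AC | MS | SS; E -> DA; M -> c | SS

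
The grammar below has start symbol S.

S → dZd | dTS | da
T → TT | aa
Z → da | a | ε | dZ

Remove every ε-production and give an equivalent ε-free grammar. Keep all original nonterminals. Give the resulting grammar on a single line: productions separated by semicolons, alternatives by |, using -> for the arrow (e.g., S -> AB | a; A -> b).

S -> da | dd | dTS | dZd; T -> TT | aa; Z -> a | d | dZ | da

Nullable set: {Z}.
S -> dZd: Z nullable, giving dZd | dd.
Drop Z -> ε.
Z -> dZ: Z nullable, giving d | dZ.
Unchanged (no nullable symbols): S -> dTS; S -> da; T -> TT; T -> aa; Z -> a; Z -> da.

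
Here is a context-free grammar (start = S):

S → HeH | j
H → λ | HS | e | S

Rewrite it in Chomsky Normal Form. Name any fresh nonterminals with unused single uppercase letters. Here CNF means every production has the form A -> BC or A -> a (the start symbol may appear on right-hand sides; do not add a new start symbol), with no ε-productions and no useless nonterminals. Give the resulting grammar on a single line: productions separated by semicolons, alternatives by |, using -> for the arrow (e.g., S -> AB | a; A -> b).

S -> e | j | AH | HA | HC; A -> e; B -> AH; C -> AH; H -> e | j | AH | HA | HB | HS

Nullable: {H}; after ε-elimination: S -> e | j | He | eH | HeH; H -> S | e | HS.
After unit-elimination: S -> e | j | He | eH | HeH; H -> e | j | HS | He | eH | HeH.
TERM: introduce A -> e and substitute in every rule of length ≥2.
BIN: H -> HAH becomes H -> HB, B -> AH; S -> HAH becomes S -> HC, C -> AH.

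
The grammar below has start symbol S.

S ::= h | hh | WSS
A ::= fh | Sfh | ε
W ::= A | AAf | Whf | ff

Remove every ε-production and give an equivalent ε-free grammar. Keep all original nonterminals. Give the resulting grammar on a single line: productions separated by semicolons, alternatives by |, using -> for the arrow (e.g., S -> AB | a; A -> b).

S -> h | SS | hh | WSS; A -> fh | Sfh; W -> A | f | Af | ff | hf | AAf | Whf

Nullable set: {A, W}.
S -> WSS: W nullable, giving SS | WSS.
Drop A -> ε.
W -> A: A nullable, giving A.
W -> AAf: A, A nullable, giving AAf | Af | f.
W -> Whf: W nullable, giving Whf | hf.
Unchanged (no nullable symbols): S -> h; S -> hh; A -> Sfh; A -> fh; W -> ff.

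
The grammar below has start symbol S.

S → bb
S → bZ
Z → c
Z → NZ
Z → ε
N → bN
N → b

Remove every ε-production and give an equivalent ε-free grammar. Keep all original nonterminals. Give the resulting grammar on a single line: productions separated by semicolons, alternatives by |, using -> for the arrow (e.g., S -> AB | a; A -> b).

S -> b | bZ | bb; N -> b | bN; Z -> N | c | NZ

Nullable set: {Z}.
S -> bZ: Z nullable, giving b | bZ.
Drop Z -> ε.
Z -> NZ: Z nullable, giving N | NZ.
Unchanged (no nullable symbols): S -> bb; N -> b; N -> bN; Z -> c.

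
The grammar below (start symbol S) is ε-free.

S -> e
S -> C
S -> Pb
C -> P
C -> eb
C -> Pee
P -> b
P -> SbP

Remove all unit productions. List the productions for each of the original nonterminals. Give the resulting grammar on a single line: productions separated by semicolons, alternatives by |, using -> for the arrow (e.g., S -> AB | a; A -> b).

Unit productions: C->P, S->C.
Unit pairs (A ⇒* B via units): (C,P), (S,C), (S,P).
S: inherits non-unit rules of {C, P, S} → Pb | Pee | SbP | b | e | eb.
C: inherits non-unit rules of {C, P} → Pee | SbP | b | eb.
P: inherits non-unit rules of {P} → SbP | b.

S -> b | e | Pb | eb | Pee | SbP; C -> b | eb | Pee | SbP; P -> b | SbP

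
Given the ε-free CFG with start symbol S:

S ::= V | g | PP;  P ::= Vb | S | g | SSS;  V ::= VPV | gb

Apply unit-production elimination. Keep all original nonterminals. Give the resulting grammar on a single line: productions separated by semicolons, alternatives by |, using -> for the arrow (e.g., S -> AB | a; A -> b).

S -> g | PP | gb | VPV; P -> g | PP | Vb | gb | SSS | VPV; V -> gb | VPV

Unit productions: P->S, S->V.
Unit pairs (A ⇒* B via units): (P,S), (P,V), (S,V).
S: inherits non-unit rules of {S, V} → PP | VPV | g | gb.
P: inherits non-unit rules of {P, S, V} → PP | SSS | VPV | Vb | g | gb.
V: inherits non-unit rules of {V} → VPV | gb.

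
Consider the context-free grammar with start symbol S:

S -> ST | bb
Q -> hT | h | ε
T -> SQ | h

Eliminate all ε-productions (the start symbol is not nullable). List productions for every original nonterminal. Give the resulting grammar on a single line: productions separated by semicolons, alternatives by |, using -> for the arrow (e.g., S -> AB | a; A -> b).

Nullable set: {Q}.
Drop Q -> ε.
T -> SQ: Q nullable, giving S | SQ.
Unchanged (no nullable symbols): S -> ST; S -> bb; Q -> h; Q -> hT; T -> h.

S -> ST | bb; Q -> h | hT; T -> S | h | SQ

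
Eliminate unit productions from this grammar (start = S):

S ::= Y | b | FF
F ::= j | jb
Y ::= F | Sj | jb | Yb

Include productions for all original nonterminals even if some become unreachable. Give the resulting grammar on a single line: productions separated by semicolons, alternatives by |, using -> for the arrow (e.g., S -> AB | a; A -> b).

S -> b | j | FF | Sj | Yb | jb; F -> j | jb; Y -> j | Sj | Yb | jb

Unit productions: S->Y, Y->F.
Unit pairs (A ⇒* B via units): (S,F), (S,Y), (Y,F).
S: inherits non-unit rules of {F, S, Y} → FF | Sj | Yb | b | j | jb.
F: inherits non-unit rules of {F} → j | jb.
Y: inherits non-unit rules of {F, Y} → Sj | Yb | j | jb.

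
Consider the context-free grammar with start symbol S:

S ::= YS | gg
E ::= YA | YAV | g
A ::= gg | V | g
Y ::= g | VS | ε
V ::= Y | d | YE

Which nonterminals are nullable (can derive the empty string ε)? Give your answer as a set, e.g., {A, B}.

{A, E, V, Y}

Directly nullable (have an ε-rule): {Y}.
V is nullable via V -> Y (every symbol on the right is already known nullable).
A is nullable via A -> V (every symbol on the right is already known nullable).
E is nullable via E -> YA (every symbol on the right is already known nullable).
Not nullable: S — each has a terminal in every rule's right-hand side or depends on a non-nullable symbol.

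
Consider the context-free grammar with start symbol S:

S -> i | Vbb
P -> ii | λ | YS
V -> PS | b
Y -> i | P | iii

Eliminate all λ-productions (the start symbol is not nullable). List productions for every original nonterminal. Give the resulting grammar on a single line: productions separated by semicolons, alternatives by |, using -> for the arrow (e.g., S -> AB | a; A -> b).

S -> i | Vbb; P -> S | YS | ii; V -> S | b | PS; Y -> P | i | iii

Nullable set: {P, Y}.
Drop P -> λ.
P -> YS: Y nullable, giving S | YS.
V -> PS: P nullable, giving PS | S.
Y -> P: P nullable, giving P.
Unchanged (no nullable symbols): S -> Vbb; S -> i; P -> ii; V -> b; Y -> i; Y -> iii.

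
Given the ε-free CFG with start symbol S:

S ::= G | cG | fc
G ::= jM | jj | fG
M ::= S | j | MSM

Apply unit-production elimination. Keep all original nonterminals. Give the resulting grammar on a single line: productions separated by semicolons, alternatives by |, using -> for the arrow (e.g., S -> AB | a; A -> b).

Unit productions: M->S, S->G.
Unit pairs (A ⇒* B via units): (M,G), (M,S), (S,G).
S: inherits non-unit rules of {G, S} → cG | fG | fc | jM | jj.
G: inherits non-unit rules of {G} → fG | jM | jj.
M: inherits non-unit rules of {G, M, S} → MSM | cG | fG | fc | j | jM | jj.

S -> cG | fG | fc | jM | jj; G -> fG | jM | jj; M -> j | cG | fG | fc | jM | jj | MSM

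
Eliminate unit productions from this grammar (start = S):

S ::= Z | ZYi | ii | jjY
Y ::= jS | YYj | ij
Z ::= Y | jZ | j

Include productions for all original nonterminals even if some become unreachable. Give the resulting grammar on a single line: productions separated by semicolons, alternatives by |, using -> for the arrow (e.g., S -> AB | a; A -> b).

S -> j | ii | ij | jS | jZ | YYj | ZYi | jjY; Y -> ij | jS | YYj; Z -> j | ij | jS | jZ | YYj

Unit productions: S->Z, Z->Y.
Unit pairs (A ⇒* B via units): (S,Y), (S,Z), (Z,Y).
S: inherits non-unit rules of {S, Y, Z} → YYj | ZYi | ii | ij | j | jS | jZ | jjY.
Y: inherits non-unit rules of {Y} → YYj | ij | jS.
Z: inherits non-unit rules of {Y, Z} → YYj | ij | j | jS | jZ.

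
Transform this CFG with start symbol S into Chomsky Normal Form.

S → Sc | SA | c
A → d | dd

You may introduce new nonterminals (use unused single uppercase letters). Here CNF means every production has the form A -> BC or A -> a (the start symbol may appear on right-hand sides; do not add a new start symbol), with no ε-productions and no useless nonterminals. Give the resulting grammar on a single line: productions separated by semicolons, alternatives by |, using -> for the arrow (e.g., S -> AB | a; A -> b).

No ε-productions.
No unit productions to eliminate.
TERM: introduce C -> c, B -> d and substitute in every rule of length ≥2.

S -> c | SA | SC; A -> d | BB; B -> d; C -> c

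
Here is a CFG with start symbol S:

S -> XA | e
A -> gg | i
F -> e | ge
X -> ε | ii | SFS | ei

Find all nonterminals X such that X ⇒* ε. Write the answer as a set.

{X}

Directly nullable (have an ε-rule): {X}.
Not nullable: A, F, S — each has a terminal in every rule's right-hand side or depends on a non-nullable symbol.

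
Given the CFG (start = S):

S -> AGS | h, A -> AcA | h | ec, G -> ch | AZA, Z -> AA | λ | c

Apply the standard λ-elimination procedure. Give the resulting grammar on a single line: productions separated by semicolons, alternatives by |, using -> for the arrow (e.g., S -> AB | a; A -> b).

S -> h | AGS; A -> h | ec | AcA; G -> AA | ch | AZA; Z -> c | AA

Nullable set: {Z}.
G -> AZA: Z nullable, giving AA | AZA.
Drop Z -> λ.
Unchanged (no nullable symbols): S -> AGS; S -> h; A -> AcA; A -> ec; A -> h; G -> ch; Z -> AA; Z -> c.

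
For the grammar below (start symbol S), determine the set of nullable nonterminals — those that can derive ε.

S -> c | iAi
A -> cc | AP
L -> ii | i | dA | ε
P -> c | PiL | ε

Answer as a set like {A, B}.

{L, P}

Directly nullable (have an ε-rule): {L, P}.
Not nullable: A, S — each has a terminal in every rule's right-hand side or depends on a non-nullable symbol.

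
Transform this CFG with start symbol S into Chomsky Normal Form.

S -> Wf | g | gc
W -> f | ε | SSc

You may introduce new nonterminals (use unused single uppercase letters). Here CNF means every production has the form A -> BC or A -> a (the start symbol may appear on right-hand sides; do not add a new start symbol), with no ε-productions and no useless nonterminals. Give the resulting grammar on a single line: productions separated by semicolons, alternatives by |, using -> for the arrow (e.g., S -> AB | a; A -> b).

Nullable: {W}; after ε-elimination: S -> f | g | Wf | gc; W -> f | SSc.
No unit productions to eliminate.
TERM: introduce C -> c, A -> f, B -> g and substitute in every rule of length ≥2.
BIN: W -> SSC becomes W -> SD, D -> SC.

S -> f | g | BC | WA; A -> f; B -> g; C -> c; D -> SC; W -> f | SD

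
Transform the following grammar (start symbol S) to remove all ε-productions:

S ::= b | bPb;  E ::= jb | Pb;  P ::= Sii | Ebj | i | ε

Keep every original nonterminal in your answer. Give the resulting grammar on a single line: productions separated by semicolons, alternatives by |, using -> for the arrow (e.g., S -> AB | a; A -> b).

S -> b | bb | bPb; E -> b | Pb | jb; P -> i | Ebj | Sii

Nullable set: {P}.
S -> bPb: P nullable, giving bPb | bb.
E -> Pb: P nullable, giving Pb | b.
Drop P -> ε.
Unchanged (no nullable symbols): S -> b; E -> jb; P -> Ebj; P -> Sii; P -> i.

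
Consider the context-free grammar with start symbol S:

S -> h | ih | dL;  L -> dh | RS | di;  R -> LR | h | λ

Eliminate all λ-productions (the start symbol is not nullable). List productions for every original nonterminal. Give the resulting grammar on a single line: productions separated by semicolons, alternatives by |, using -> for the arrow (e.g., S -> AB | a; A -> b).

S -> h | dL | ih; L -> S | RS | dh | di; R -> L | h | LR

Nullable set: {R}.
L -> RS: R nullable, giving RS | S.
Drop R -> λ.
R -> LR: R nullable, giving L | LR.
Unchanged (no nullable symbols): S -> dL; S -> h; S -> ih; L -> dh; L -> di; R -> h.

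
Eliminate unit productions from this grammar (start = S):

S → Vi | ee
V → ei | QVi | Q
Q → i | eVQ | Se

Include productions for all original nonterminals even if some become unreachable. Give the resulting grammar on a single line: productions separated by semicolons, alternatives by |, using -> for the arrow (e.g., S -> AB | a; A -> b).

Unit productions: V->Q.
Unit pairs (A ⇒* B via units): (V,Q).
S: inherits non-unit rules of {S} → Vi | ee.
Q: inherits non-unit rules of {Q} → Se | eVQ | i.
V: inherits non-unit rules of {Q, V} → QVi | Se | eVQ | ei | i.

S -> Vi | ee; Q -> i | Se | eVQ; V -> i | Se | ei | QVi | eVQ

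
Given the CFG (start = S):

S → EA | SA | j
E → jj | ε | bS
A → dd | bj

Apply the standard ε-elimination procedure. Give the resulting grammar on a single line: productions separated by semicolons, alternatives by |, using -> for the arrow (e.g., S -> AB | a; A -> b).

S -> A | j | EA | SA; A -> bj | dd; E -> bS | jj

Nullable set: {E}.
S -> EA: E nullable, giving A | EA.
Drop E -> ε.
Unchanged (no nullable symbols): S -> SA; S -> j; A -> bj; A -> dd; E -> bS; E -> jj.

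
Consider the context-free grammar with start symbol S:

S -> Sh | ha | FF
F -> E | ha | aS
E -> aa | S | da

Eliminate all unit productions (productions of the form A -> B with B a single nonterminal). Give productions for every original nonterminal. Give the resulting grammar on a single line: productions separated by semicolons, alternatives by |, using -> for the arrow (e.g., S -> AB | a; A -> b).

Unit productions: E->S, F->E.
Unit pairs (A ⇒* B via units): (E,S), (F,E), (F,S).
S: inherits non-unit rules of {S} → FF | Sh | ha.
E: inherits non-unit rules of {E, S} → FF | Sh | aa | da | ha.
F: inherits non-unit rules of {E, F, S} → FF | Sh | aS | aa | da | ha.

S -> FF | Sh | ha; E -> FF | Sh | aa | da | ha; F -> FF | Sh | aS | aa | da | ha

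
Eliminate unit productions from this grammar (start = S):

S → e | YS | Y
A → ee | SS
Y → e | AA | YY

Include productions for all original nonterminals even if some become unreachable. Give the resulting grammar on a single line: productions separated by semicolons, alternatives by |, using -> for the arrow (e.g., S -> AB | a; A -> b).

Unit productions: S->Y.
Unit pairs (A ⇒* B via units): (S,Y).
S: inherits non-unit rules of {S, Y} → AA | YS | YY | e.
A: inherits non-unit rules of {A} → SS | ee.
Y: inherits non-unit rules of {Y} → AA | YY | e.

S -> e | AA | YS | YY; A -> SS | ee; Y -> e | AA | YY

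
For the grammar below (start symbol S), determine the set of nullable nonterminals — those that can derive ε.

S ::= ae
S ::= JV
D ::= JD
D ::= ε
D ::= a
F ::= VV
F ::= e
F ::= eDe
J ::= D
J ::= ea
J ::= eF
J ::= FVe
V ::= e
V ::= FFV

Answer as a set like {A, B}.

{D, J}

Directly nullable (have an ε-rule): {D}.
J is nullable via J -> D (every symbol on the right is already known nullable).
Not nullable: F, S, V — each has a terminal in every rule's right-hand side or depends on a non-nullable symbol.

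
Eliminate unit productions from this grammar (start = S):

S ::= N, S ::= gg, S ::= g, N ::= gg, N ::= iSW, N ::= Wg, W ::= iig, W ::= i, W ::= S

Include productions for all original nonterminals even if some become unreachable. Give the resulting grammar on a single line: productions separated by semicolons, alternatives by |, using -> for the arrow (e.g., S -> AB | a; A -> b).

Unit productions: S->N, W->S.
Unit pairs (A ⇒* B via units): (S,N), (W,N), (W,S).
S: inherits non-unit rules of {N, S} → Wg | g | gg | iSW.
N: inherits non-unit rules of {N} → Wg | gg | iSW.
W: inherits non-unit rules of {N, S, W} → Wg | g | gg | i | iSW | iig.

S -> g | Wg | gg | iSW; N -> Wg | gg | iSW; W -> g | i | Wg | gg | iSW | iig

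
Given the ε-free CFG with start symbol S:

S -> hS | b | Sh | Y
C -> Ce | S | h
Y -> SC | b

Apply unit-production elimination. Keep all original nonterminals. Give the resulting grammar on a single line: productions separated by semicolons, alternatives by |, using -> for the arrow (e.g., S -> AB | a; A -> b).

Unit productions: C->S, S->Y.
Unit pairs (A ⇒* B via units): (C,S), (C,Y), (S,Y).
S: inherits non-unit rules of {S, Y} → SC | Sh | b | hS.
C: inherits non-unit rules of {C, S, Y} → Ce | SC | Sh | b | h | hS.
Y: inherits non-unit rules of {Y} → SC | b.

S -> b | SC | Sh | hS; C -> b | h | Ce | SC | Sh | hS; Y -> b | SC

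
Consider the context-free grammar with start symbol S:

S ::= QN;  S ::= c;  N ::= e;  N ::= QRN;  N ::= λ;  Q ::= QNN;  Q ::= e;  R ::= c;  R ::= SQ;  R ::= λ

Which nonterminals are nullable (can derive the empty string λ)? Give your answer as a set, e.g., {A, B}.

{N, R}

Directly nullable (have an ε-rule): {N, R}.
Not nullable: Q, S — each has a terminal in every rule's right-hand side or depends on a non-nullable symbol.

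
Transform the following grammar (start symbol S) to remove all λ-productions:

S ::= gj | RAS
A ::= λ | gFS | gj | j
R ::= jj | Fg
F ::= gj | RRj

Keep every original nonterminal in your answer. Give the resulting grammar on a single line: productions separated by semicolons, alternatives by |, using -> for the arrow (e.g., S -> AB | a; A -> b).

Nullable set: {A}.
S -> RAS: A nullable, giving RAS | RS.
Drop A -> λ.
Unchanged (no nullable symbols): S -> gj; A -> gFS; A -> gj; A -> j; F -> RRj; F -> gj; R -> Fg; R -> jj.

S -> RS | gj | RAS; A -> j | gj | gFS; F -> gj | RRj; R -> Fg | jj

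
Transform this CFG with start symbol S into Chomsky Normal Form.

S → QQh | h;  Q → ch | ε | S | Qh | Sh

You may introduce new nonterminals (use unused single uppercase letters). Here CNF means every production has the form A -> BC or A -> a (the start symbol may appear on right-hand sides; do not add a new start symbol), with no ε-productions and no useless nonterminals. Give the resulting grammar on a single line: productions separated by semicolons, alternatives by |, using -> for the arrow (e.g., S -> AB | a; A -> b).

S -> h | QA | QD; A -> h; B -> c; C -> QA; D -> QA; Q -> h | BA | QA | QC | SA

Nullable: {Q}; after ε-elimination: S -> h | Qh | QQh; Q -> S | h | Qh | Sh | ch.
After unit-elimination: S -> h | Qh | QQh; Q -> h | Qh | Sh | ch | QQh.
TERM: introduce B -> c, A -> h and substitute in every rule of length ≥2.
BIN: Q -> QQA becomes Q -> QC, C -> QA; S -> QQA becomes S -> QD, D -> QA.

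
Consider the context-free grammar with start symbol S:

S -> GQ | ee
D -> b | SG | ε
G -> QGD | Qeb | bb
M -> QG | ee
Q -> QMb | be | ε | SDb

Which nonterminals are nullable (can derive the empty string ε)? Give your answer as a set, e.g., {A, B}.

Directly nullable (have an ε-rule): {D, Q}.
Not nullable: G, M, S — each has a terminal in every rule's right-hand side or depends on a non-nullable symbol.

{D, Q}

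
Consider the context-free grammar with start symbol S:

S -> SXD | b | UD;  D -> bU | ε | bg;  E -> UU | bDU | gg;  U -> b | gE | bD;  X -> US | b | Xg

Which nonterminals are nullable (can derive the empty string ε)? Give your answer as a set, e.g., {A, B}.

{D}

Directly nullable (have an ε-rule): {D}.
Not nullable: E, S, U, X — each has a terminal in every rule's right-hand side or depends on a non-nullable symbol.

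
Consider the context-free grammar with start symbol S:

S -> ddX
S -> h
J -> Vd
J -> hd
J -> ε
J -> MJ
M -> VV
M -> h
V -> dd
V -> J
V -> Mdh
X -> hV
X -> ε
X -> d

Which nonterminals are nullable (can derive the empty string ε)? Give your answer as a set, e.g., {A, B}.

Directly nullable (have an ε-rule): {J, X}.
V is nullable via V -> J (every symbol on the right is already known nullable).
M is nullable via M -> VV (every symbol on the right is already known nullable).
Not nullable: S — each has a terminal in every rule's right-hand side or depends on a non-nullable symbol.

{J, M, V, X}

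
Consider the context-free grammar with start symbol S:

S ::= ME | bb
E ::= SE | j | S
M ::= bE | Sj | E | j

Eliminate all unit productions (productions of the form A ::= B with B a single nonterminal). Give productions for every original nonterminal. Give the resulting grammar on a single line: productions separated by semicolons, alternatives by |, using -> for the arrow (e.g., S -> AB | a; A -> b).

Unit productions: E->S, M->E.
Unit pairs (A ⇒* B via units): (E,S), (M,E), (M,S).
S: inherits non-unit rules of {S} → ME | bb.
E: inherits non-unit rules of {E, S} → ME | SE | bb | j.
M: inherits non-unit rules of {E, M, S} → ME | SE | Sj | bE | bb | j.

S -> ME | bb; E -> j | ME | SE | bb; M -> j | ME | SE | Sj | bE | bb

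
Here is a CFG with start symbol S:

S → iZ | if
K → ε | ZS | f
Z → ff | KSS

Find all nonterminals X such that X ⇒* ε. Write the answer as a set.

{K}

Directly nullable (have an ε-rule): {K}.
Not nullable: S, Z — each has a terminal in every rule's right-hand side or depends on a non-nullable symbol.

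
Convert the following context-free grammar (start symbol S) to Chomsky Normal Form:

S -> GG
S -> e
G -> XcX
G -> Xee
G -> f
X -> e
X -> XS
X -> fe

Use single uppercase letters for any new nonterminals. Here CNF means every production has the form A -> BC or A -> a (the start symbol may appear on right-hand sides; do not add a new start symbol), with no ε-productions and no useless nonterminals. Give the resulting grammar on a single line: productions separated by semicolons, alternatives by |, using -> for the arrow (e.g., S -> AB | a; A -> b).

No ε-productions.
No unit productions to eliminate.
TERM: introduce A -> c, B -> e, C -> f and substitute in every rule of length ≥2.
BIN: G -> XAX becomes G -> XD, D -> AX; G -> XBB becomes G -> XE, E -> BB.

S -> e | GG; A -> c; B -> e; C -> f; D -> AX; E -> BB; G -> f | XD | XE; X -> e | CB | XS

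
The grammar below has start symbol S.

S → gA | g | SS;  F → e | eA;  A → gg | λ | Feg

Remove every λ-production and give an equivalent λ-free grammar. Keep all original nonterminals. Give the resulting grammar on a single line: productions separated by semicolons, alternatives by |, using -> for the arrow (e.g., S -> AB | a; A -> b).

Nullable set: {A}.
S -> gA: A nullable, giving g | gA.
Drop A -> λ.
F -> eA: A nullable, giving e | eA.
Unchanged (no nullable symbols): S -> SS; S -> g; A -> Feg; A -> gg; F -> e.

S -> g | SS | gA; A -> gg | Feg; F -> e | eA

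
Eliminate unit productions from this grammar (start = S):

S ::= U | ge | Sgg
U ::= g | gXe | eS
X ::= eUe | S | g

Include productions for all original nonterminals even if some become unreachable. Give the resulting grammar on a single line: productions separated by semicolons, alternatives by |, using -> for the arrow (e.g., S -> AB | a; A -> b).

Unit productions: S->U, X->S.
Unit pairs (A ⇒* B via units): (S,U), (X,S), (X,U).
S: inherits non-unit rules of {S, U} → Sgg | eS | g | gXe | ge.
U: inherits non-unit rules of {U} → eS | g | gXe.
X: inherits non-unit rules of {S, U, X} → Sgg | eS | eUe | g | gXe | ge.

S -> g | eS | ge | Sgg | gXe; U -> g | eS | gXe; X -> g | eS | ge | Sgg | eUe | gXe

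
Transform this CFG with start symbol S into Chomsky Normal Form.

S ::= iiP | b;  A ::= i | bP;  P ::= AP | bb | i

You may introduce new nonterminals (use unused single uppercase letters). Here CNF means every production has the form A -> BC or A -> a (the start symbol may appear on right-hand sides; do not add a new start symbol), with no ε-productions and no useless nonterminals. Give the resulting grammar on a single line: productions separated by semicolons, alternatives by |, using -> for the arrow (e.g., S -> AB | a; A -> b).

No ε-productions.
No unit productions to eliminate.
TERM: introduce B -> b, C -> i and substitute in every rule of length ≥2.
BIN: S -> CCP becomes S -> CD, D -> CP.

S -> b | CD; A -> i | BP; B -> b; C -> i; D -> CP; P -> i | AP | BB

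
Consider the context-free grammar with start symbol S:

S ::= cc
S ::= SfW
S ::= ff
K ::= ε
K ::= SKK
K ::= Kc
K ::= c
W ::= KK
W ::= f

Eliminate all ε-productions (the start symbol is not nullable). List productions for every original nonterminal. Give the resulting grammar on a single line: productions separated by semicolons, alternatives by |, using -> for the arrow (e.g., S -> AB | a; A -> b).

Nullable set: {K, W}.
S -> SfW: W nullable, giving Sf | SfW.
Drop K -> ε.
K -> Kc: K nullable, giving Kc | c.
K -> SKK: K, K nullable, giving S | SK | SKK.
W -> KK: K, K nullable, giving K | KK.
Unchanged (no nullable symbols): S -> cc; S -> ff; K -> c; W -> f.

S -> Sf | cc | ff | SfW; K -> S | c | Kc | SK | SKK; W -> K | f | KK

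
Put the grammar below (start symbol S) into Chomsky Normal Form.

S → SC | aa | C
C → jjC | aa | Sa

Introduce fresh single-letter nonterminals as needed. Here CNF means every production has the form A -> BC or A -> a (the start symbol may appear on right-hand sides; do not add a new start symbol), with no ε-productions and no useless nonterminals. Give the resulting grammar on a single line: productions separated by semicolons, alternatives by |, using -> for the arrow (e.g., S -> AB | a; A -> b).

No ε-productions.
After unit-elimination: S -> SC | Sa | aa | jjC; C -> Sa | aa | jjC.
TERM: introduce A -> a, B -> j and substitute in every rule of length ≥2.
BIN: C -> BBC becomes C -> BD, D -> BC; S -> BBC becomes S -> BE, E -> BC.

S -> AA | BE | SA | SC; A -> a; B -> j; C -> AA | BD | SA; D -> BC; E -> BC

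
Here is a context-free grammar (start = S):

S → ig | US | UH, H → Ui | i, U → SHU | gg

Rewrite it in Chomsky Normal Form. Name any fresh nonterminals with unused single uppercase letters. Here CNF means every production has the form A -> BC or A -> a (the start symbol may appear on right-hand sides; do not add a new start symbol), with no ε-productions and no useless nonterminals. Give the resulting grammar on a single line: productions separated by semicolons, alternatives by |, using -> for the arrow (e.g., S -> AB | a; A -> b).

S -> AB | UH | US; A -> i; B -> g; C -> HU; H -> i | UA; U -> BB | SC

No ε-productions.
No unit productions to eliminate.
TERM: introduce B -> g, A -> i and substitute in every rule of length ≥2.
BIN: U -> SHU becomes U -> SC, C -> HU.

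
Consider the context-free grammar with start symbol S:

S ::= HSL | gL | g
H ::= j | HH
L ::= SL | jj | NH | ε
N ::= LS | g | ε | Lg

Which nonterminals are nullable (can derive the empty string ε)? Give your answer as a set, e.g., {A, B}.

{L, N}

Directly nullable (have an ε-rule): {L, N}.
Not nullable: H, S — each has a terminal in every rule's right-hand side or depends on a non-nullable symbol.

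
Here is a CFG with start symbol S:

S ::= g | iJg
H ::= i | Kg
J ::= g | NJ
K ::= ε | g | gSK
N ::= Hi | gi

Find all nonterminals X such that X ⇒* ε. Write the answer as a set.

Directly nullable (have an ε-rule): {K}.
Not nullable: H, J, N, S — each has a terminal in every rule's right-hand side or depends on a non-nullable symbol.

{K}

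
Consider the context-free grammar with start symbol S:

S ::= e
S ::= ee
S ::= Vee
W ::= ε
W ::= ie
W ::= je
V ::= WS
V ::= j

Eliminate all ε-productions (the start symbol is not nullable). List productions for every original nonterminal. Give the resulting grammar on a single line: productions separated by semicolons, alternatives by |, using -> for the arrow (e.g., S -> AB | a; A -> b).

S -> e | ee | Vee; V -> S | j | WS; W -> ie | je

Nullable set: {W}.
V -> WS: W nullable, giving S | WS.
Drop W -> ε.
Unchanged (no nullable symbols): S -> Vee; S -> e; S -> ee; V -> j; W -> ie; W -> je.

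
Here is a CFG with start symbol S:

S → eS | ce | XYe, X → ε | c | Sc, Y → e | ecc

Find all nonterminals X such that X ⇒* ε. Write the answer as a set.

Directly nullable (have an ε-rule): {X}.
Not nullable: S, Y — each has a terminal in every rule's right-hand side or depends on a non-nullable symbol.

{X}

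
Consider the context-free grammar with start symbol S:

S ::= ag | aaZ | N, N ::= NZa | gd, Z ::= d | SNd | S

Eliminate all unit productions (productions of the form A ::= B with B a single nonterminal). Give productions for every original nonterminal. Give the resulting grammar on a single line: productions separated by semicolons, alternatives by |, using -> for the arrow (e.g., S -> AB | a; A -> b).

Unit productions: S->N, Z->S.
Unit pairs (A ⇒* B via units): (S,N), (Z,N), (Z,S).
S: inherits non-unit rules of {N, S} → NZa | aaZ | ag | gd.
N: inherits non-unit rules of {N} → NZa | gd.
Z: inherits non-unit rules of {N, S, Z} → NZa | SNd | aaZ | ag | d | gd.

S -> ag | gd | NZa | aaZ; N -> gd | NZa; Z -> d | ag | gd | NZa | SNd | aaZ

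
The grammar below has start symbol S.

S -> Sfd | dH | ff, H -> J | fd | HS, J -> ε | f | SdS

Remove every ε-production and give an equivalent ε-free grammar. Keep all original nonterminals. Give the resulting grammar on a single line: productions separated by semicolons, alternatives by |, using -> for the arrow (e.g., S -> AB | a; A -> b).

Nullable set: {H, J}.
S -> dH: H nullable, giving d | dH.
H -> HS: H nullable, giving HS | S.
H -> J: J nullable, giving J.
Drop J -> ε.
Unchanged (no nullable symbols): S -> Sfd; S -> ff; H -> fd; J -> SdS; J -> f.

S -> d | dH | ff | Sfd; H -> J | S | HS | fd; J -> f | SdS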